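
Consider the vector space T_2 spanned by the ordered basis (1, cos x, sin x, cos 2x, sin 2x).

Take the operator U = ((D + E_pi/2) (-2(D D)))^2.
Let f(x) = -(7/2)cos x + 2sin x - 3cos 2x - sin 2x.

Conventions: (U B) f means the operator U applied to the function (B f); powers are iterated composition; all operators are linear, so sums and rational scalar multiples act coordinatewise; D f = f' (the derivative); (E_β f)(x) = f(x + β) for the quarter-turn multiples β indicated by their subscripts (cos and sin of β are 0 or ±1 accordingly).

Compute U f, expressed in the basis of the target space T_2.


D f = 2cos x + (7/2)sin x - 2cos 2x + 6sin 2x
D D f = (7/2)cos x - 2sin x + 12cos 2x + 4sin 2x
(-2(D D)) f = -7cos x + 4sin x - 24cos 2x - 8sin 2x
D (-2(D D)) f = 4cos x + 7sin x - 16cos 2x + 48sin 2x
E_pi/2 (-2(D D)) f = 4cos x + 7sin x + 24cos 2x + 8sin 2x
(D + E_pi/2) (-2(D D)) f = 8cos x + 14sin x + 8cos 2x + 56sin 2x
D ((D + E_pi/2) (-2(D D))) f = 14cos x - 8sin x + 112cos 2x - 16sin 2x
D D ((D + E_pi/2) (-2(D D))) f = -8cos x - 14sin x - 32cos 2x - 224sin 2x
(-2(D D)) ((D + E_pi/2) (-2(D D))) f = 16cos x + 28sin x + 64cos 2x + 448sin 2x
D (-2(D D)) ((D + E_pi/2) (-2(D D))) f = 28cos x - 16sin x + 896cos 2x - 128sin 2x
E_pi/2 (-2(D D)) ((D + E_pi/2) (-2(D D))) f = 28cos x - 16sin x - 64cos 2x - 448sin 2x
(D + E_pi/2) (-2(D D)) ((D + E_pi/2) (-2(D D))) f = 56cos x - 32sin x + 832cos 2x - 576sin 2x

the result is g(x) = 56cos x - 32sin x + 832cos 2x - 576sin 2x


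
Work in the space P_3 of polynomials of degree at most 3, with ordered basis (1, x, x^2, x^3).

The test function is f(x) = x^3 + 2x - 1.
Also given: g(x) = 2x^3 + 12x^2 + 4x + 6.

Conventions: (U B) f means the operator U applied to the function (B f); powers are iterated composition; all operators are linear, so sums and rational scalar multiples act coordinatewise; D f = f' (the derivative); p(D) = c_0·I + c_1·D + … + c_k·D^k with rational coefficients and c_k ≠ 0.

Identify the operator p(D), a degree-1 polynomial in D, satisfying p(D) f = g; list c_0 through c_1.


D^0 f = x^3 + 2x - 1
D^1 f = 3x^2 + 2
matching coefficients of g against c_0 f + c_1 Df + … from the top degree down determines the c_i
solution: c_0 = 2, c_1 = 4

c_0 = 2, c_1 = 4


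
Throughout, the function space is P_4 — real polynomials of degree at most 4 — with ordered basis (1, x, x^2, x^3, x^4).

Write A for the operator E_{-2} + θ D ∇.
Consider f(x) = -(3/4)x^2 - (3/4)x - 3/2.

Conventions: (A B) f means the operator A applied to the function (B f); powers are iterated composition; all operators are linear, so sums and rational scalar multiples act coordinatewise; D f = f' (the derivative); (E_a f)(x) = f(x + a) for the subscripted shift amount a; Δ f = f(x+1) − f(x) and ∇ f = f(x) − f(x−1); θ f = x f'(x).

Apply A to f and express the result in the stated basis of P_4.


E_{-2} f = -(3/4)x^2 + (9/4)x - 3
∇ f = -(3/2)x
D ∇ f = -3/2
θ D ∇ f = 0
(E_{-2} + θ D ∇) f = -(3/4)x^2 + (9/4)x - 3

g(x) = -(3/4)x^2 + (9/4)x - 3


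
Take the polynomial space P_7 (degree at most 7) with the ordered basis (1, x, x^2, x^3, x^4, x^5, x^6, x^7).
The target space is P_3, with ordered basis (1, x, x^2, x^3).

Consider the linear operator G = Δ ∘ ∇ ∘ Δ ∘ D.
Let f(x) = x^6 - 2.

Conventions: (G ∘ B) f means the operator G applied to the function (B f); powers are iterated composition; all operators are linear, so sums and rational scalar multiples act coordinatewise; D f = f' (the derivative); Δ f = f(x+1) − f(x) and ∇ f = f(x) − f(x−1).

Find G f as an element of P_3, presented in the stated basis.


the image equals g(x) = 360x^2 + 360x + 180

D f = 6x^5
Δ D f = 30x^4 + 60x^3 + 60x^2 + 30x + 6
∇ Δ D f = 120x^3 + 60x
Δ ∇ Δ D f = 360x^2 + 360x + 180


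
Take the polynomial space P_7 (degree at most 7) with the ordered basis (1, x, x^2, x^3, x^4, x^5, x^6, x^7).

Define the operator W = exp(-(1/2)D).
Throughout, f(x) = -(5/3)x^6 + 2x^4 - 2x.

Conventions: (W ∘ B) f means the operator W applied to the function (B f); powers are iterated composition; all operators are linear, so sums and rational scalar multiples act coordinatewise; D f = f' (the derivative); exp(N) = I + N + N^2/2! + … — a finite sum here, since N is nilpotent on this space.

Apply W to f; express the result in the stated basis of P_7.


the image equals g(x) = -(5/3)x^6 + 5x^5 - (17/4)x^4 + (1/6)x^3 + (23/16)x^2 - (43/16)x + 211/192

order-1 term: 5x^5 - 4x^3 + 1
order-2 term: -(25/4)x^4 + 3x^2
order-3 term: (25/6)x^3 - x
order-4 term: -(25/16)x^2 + 1/8
order-5 term: (5/16)x
order-6 term: -5/192
the series for exp(-(1/2)D) f terminates at order 6
exp(-(1/2)D) f = -(5/3)x^6 + 5x^5 - (17/4)x^4 + (1/6)x^3 + (23/16)x^2 - (43/16)x + 211/192


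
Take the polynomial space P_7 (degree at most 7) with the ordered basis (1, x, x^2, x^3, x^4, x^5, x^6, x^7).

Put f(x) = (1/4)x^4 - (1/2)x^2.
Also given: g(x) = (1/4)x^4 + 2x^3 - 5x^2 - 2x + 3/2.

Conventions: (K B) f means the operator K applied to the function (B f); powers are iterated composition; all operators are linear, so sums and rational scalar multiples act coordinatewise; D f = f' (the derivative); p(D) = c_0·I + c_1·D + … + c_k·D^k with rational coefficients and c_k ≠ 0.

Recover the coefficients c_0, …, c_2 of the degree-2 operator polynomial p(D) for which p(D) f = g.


p(D) = I + 2·D − (3/2)·D^2, i.e. c_0 = 1, c_1 = 2, c_2 = -3/2

D^0 f = (1/4)x^4 - (1/2)x^2
D^1 f = x^3 - x
D^2 f = 3x^2 - 1
matching coefficients of g against c_0 f + c_1 Df + … from the top degree down determines the c_i
solution: c_0 = 1, c_1 = 2, c_2 = -3/2


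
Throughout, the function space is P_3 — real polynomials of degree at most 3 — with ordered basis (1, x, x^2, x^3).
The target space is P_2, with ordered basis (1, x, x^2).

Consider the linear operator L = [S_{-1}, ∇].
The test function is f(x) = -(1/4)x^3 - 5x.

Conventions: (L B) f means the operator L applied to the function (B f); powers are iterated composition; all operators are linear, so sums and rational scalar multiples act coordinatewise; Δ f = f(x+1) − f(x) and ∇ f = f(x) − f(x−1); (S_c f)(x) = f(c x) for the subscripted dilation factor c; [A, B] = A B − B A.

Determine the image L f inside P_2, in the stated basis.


∇ f = -(3/4)x^2 + (3/4)x - 21/4
S_{-1} ∇ f = -(3/4)x^2 - (3/4)x - 21/4
S_{-1} f = (1/4)x^3 + 5x
∇ S_{-1} f = (3/4)x^2 - (3/4)x + 21/4
[S_{-1}, ∇] f = -(3/2)x^2 - 21/2

g(x) = -(3/2)x^2 - 21/2


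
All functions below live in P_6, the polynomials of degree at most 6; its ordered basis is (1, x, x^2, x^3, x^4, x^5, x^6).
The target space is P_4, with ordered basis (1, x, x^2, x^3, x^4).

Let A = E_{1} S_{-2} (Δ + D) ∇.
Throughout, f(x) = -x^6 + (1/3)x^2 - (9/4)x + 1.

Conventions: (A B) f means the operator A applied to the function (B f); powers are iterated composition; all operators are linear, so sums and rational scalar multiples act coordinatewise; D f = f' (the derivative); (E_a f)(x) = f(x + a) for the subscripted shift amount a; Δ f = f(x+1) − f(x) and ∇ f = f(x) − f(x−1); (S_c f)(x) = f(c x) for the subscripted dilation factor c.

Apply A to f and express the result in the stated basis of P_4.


the result is g(x) = -960x^4 - 4320x^3 - 7560x^2 - 6060x - 5600/3

∇ f = -6x^5 + 15x^4 - 20x^3 + 15x^2 - (16/3)x - 19/12
Δ ∇ f = -30x^4 - 30x^2 - 4/3
D ∇ f = -30x^4 + 60x^3 - 60x^2 + 30x - 16/3
(Δ + D) ∇ f = -60x^4 + 60x^3 - 90x^2 + 30x - 20/3
S_{-2} (Δ + D) ∇ f = -960x^4 - 480x^3 - 360x^2 - 60x - 20/3
E_{1} S_{-2} (Δ + D) ∇ f = -960x^4 - 4320x^3 - 7560x^2 - 6060x - 5600/3


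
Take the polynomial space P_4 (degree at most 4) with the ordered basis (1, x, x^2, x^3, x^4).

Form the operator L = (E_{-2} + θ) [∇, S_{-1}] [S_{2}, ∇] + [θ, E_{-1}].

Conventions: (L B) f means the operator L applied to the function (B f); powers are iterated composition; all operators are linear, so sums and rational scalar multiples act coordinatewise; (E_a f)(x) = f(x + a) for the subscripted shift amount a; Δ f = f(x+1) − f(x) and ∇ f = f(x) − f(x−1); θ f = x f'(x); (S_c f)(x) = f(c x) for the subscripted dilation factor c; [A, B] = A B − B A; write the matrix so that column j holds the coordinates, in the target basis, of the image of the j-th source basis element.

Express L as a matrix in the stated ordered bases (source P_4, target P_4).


the matrix is [[0, 1, 6, 63, 364]; [0, 0, 2, -102, -180]; [0, 0, 0, 3, 564]; [0, 0, 0, 0, 4]; [0, 0, 0, 0, 0]] (rows listed top to bottom)

image of 1: 0
image of x: 1
image of x^2: 2x + 6
image of x^3: 3x^2 - 102x + 63
image of x^4: 4x^3 + 564x^2 - 180x + 364
each image's coordinates form column j of the matrix


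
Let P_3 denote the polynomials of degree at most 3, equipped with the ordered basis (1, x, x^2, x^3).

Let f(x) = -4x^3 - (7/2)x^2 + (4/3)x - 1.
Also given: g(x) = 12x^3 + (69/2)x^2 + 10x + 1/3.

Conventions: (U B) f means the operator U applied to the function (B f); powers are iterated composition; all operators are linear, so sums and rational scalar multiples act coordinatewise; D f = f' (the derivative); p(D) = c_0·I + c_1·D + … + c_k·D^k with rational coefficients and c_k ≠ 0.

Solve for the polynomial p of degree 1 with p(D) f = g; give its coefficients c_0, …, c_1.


D^0 f = -4x^3 - (7/2)x^2 + (4/3)x - 1
D^1 f = -12x^2 - 7x + 4/3
matching coefficients of g against c_0 f + c_1 Df + … from the top degree down determines the c_i
solution: c_0 = -3, c_1 = -2

p(D) = -3·I − 2·D, i.e. c_0 = -3, c_1 = -2


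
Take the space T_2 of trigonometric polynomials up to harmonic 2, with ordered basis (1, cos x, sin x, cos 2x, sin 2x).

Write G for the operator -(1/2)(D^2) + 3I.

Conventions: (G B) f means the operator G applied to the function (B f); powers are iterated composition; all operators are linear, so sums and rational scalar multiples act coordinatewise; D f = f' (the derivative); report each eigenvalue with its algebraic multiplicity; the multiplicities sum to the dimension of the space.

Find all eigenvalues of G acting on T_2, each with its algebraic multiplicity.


image of 1: 3
image of cos x: (7/2)cos x
image of sin x: (7/2)sin x
image of cos 2x: 5cos 2x
image of sin 2x: 5sin 2x
the matrix is diagonal; its diagonal is (3, 7/2, 7/2, 5, 5)
for a triangular matrix the eigenvalues are the diagonal entries, with algebraic multiplicity their repetition count

λ = 3 (multiplicity 1), λ = 7/2 (multiplicity 2), λ = 5 (multiplicity 2)


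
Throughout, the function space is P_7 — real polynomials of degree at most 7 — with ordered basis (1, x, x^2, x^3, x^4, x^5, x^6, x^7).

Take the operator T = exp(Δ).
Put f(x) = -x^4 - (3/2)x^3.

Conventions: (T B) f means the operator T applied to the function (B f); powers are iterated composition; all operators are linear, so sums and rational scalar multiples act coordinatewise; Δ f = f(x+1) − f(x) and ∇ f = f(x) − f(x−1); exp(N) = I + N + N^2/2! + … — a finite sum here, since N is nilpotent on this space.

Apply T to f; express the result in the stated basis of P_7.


order-1 term: -4x^3 - (21/2)x^2 - (17/2)x - 5/2
order-2 term: -6x^2 - (33/2)x - 23/2
order-3 term: -4x - 15/2
order-4 term: -1
the series for exp(Δ) f terminates at order 4
exp(Δ) f = -x^4 - (11/2)x^3 - (33/2)x^2 - 29x - 45/2

the result is g(x) = -x^4 - (11/2)x^3 - (33/2)x^2 - 29x - 45/2


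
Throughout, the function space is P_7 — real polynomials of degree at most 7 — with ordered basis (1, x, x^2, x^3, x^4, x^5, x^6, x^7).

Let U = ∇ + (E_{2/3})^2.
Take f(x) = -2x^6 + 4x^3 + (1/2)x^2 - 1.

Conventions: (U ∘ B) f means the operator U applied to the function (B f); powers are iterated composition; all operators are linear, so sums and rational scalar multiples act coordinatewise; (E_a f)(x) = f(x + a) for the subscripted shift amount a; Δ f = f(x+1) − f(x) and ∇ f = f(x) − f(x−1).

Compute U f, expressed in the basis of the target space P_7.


the result is g(x) = -2x^6 - 28x^5 - (70/3)x^4 - (3532/27)x^3 - (1961/54)x^2 - (4123/81)x + 5297/1458

∇ f = -12x^5 + 30x^4 - 40x^3 + 42x^2 - 23x + 11/2
E_{2/3} f = -2x^6 - 8x^5 - (40/3)x^4 - (212/27)x^3 + (139/54)x^2 + (358/81)x + 169/729
E_{2/3} E_{2/3} f = -2x^6 - 16x^5 - (160/3)x^4 - (2452/27)x^3 - (4229/54)x^2 - (2260/81)x - 1361/729
(∇ + (E_{2/3})^2) f = -2x^6 - 28x^5 - (70/3)x^4 - (3532/27)x^3 - (1961/54)x^2 - (4123/81)x + 5297/1458


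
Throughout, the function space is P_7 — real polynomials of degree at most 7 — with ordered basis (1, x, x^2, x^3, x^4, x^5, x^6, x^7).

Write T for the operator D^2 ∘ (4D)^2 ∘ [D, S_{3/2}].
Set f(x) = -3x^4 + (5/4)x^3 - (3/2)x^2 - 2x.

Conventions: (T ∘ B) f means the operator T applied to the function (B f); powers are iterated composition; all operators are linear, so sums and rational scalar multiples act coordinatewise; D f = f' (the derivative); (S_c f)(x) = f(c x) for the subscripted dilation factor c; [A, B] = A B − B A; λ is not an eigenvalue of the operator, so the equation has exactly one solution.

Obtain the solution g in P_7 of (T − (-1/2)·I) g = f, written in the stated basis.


the image equals g(x) = -6x^4 + (5/2)x^3 - 3x^2 - 4x

write g with unknown coordinates in the stated basis and equate coefficients in (T − (-1/2)·I) g = f
solving from the highest basis element down gives g = -6x^4 + (5/2)x^3 - 3x^2 - 4x
check: T g = 0
so T g − (-1/2)·g = -3x^4 + (5/4)x^3 - (3/2)x^2 - 2x = f ✓


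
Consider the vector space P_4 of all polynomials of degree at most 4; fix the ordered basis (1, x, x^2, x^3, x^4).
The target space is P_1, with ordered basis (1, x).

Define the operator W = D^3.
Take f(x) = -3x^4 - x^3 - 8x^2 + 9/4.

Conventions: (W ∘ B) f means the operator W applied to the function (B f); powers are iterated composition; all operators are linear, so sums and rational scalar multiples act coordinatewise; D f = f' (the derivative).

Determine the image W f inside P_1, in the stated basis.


the image equals g(x) = -72x - 6

D f = -12x^3 - 3x^2 - 16x
D D f = -36x^2 - 6x - 16
D D D f = -72x - 6


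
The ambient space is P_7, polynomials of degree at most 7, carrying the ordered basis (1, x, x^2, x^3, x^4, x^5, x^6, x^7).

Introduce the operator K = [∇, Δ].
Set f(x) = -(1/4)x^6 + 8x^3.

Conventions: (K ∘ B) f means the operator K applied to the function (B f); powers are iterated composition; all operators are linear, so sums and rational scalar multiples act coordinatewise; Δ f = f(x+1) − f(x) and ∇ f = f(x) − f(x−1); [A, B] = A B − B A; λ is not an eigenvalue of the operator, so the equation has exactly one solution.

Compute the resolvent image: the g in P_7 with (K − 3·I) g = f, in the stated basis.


the result is g(x) = (1/12)x^6 - (8/3)x^3

write g with unknown coordinates in the stated basis and equate coefficients in (K − 3·I) g = f
solving from the highest basis element down gives g = (1/12)x^6 - (8/3)x^3
check: K g = 0
so K g − 3·g = -(1/4)x^6 + 8x^3 = f ✓


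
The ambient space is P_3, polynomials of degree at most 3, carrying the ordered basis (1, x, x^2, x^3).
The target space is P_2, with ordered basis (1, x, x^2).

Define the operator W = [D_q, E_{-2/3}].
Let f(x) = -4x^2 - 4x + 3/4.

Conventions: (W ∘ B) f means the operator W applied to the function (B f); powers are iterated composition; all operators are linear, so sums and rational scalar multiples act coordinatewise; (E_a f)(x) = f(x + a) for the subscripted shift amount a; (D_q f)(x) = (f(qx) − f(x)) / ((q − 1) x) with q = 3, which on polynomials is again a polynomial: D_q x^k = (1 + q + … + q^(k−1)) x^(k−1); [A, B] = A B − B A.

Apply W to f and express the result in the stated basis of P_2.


E_{-2/3} f = -4x^2 + (4/3)x + 59/36
D_q E_{-2/3} f = -16x + 4/3
D_q f = -16x - 4
E_{-2/3} D_q f = -16x + 20/3
[D_q, E_{-2/3}] f = -16/3

the image equals g(x) = -16/3


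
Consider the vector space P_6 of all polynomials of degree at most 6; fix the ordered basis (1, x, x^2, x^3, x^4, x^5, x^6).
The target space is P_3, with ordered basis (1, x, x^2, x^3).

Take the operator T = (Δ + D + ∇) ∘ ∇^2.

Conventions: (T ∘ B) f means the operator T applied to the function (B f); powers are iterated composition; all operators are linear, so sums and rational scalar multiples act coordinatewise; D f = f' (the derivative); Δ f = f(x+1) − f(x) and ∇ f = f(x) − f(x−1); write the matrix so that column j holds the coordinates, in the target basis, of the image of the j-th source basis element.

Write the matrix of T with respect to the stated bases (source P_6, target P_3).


image of 1: 0
image of x: 0
image of x^2: 0
image of x^3: 18
image of x^4: 72x - 72
image of x^5: 180x^2 - 360x + 250
image of x^6: 360x^3 - 1080x^2 + 1500x - 780
each image's coordinates form column j of the matrix

the matrix is [[0, 0, 0, 18, -72, 250, -780]; [0, 0, 0, 0, 72, -360, 1500]; [0, 0, 0, 0, 0, 180, -1080]; [0, 0, 0, 0, 0, 0, 360]] (rows listed top to bottom)


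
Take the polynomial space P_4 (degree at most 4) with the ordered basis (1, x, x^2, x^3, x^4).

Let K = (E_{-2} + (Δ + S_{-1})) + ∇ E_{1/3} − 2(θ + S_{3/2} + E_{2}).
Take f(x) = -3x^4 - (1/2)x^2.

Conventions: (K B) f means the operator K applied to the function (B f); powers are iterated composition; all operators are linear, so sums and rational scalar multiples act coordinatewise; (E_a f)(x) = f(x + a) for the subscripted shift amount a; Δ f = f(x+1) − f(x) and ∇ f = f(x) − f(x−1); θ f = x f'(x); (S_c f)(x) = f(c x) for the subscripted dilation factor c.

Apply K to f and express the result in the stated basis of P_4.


E_{-2} f = -3x^4 + 24x^3 - (145/2)x^2 + 98x - 50
Δ f = -12x^3 - 18x^2 - 13x - 7/2
S_{-1} f = -3x^4 - (1/2)x^2
(Δ + S_{-1}) f = -3x^4 - 12x^3 - (37/2)x^2 - 13x - 7/2
(E_{-2} + (Δ + S_{-1})) f = -6x^4 + 12x^3 - 91x^2 + 85x - 107/2
E_{1/3} f = -3x^4 - 4x^3 - (5/2)x^2 - (7/9)x - 5/54
∇ E_{1/3} f = -12x^3 + 6x^2 - 5x + 13/18
θ f = -12x^4 - x^2
S_{3/2} f = -(243/16)x^4 - (9/8)x^2
E_{2} f = -3x^4 - 24x^3 - (145/2)x^2 - 98x - 50
(θ + S_{3/2} + E_{2}) f = -(483/16)x^4 - 24x^3 - (597/8)x^2 - 98x - 50
(-2(θ + S_{3/2} + E_{2})) f = (483/8)x^4 + 48x^3 + (597/4)x^2 + 196x + 100
((E_{-2} + (Δ + S_{-1})) + ∇ E_{1/3} − 2(θ + S_{3/2} + E_{2})) f = (435/8)x^4 + 48x^3 + (257/4)x^2 + 276x + 425/9

the result is g(x) = (435/8)x^4 + 48x^3 + (257/4)x^2 + 276x + 425/9


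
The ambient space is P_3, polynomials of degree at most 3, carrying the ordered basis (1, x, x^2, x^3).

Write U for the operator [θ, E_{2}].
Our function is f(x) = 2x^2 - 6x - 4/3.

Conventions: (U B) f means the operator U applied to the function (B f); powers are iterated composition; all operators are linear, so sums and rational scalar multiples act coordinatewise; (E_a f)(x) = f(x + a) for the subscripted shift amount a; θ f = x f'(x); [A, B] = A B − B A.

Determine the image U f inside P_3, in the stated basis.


E_{2} f = 2x^2 + 2x - 16/3
θ E_{2} f = 4x^2 + 2x
θ f = 4x^2 - 6x
E_{2} θ f = 4x^2 + 10x + 4
[θ, E_{2}] f = -8x - 4

the image equals g(x) = -8x - 4


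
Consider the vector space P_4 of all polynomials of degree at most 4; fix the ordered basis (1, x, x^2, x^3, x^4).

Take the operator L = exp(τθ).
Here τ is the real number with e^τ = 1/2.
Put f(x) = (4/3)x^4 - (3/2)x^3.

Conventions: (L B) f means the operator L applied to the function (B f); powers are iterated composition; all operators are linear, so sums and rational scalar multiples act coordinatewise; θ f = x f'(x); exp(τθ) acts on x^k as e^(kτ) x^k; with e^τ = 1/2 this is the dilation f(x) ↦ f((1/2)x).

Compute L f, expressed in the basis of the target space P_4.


g(x) = (1/12)x^4 - (3/16)x^3

exp(τθ) x^k = e^(kτ) x^k; with e^τ = 1/2 this sends x^k to (1/2)^k x^k
x^3 ↦ 1/8 x^3
x^4 ↦ 1/16 x^4
applying this coordinatewise to f: exp(τθ) f = (1/12)x^4 - (3/16)x^3


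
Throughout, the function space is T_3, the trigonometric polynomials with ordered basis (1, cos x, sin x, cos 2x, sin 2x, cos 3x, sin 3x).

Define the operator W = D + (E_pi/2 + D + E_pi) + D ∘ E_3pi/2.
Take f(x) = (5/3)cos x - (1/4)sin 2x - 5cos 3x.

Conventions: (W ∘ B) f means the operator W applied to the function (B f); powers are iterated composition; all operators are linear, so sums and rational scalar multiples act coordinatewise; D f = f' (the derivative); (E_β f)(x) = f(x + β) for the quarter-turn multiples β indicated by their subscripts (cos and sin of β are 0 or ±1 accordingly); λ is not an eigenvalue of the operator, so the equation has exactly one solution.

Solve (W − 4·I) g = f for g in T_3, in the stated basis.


the result is g(x) = -(4/15)cos x + (1/5)sin x + (1/40)cos 2x + (1/20)sin 2x + (40/89)cos 3x - (25/89)sin 3x

write g with unknown coordinates in the stated basis and equate coefficients in (W − 4·I) g = f
solving from the highest basis element down gives g = -(4/15)cos x + (1/5)sin x + (1/40)cos 2x + (1/20)sin 2x + (40/89)cos 3x - (25/89)sin 3x
check: W g = (3/5)cos x + (4/5)sin x + (1/10)cos 2x - (1/20)sin 2x - (285/89)cos 3x - (100/89)sin 3x
so W g − 4·g = (5/3)cos x - (1/4)sin 2x - 5cos 3x = f ✓


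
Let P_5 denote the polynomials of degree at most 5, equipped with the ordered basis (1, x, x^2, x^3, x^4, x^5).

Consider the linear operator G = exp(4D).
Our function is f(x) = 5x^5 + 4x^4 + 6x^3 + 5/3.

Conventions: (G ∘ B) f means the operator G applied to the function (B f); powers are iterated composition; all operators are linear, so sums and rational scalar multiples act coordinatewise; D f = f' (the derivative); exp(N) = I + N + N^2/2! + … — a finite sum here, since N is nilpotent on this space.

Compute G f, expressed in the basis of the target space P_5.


order-1 term: 100x^4 + 64x^3 + 72x^2
order-2 term: 800x^3 + 384x^2 + 288x
order-3 term: 3200x^2 + 1024x + 384
order-4 term: 6400x + 1024
order-5 term: 5120
the series for exp(4D) f terminates at order 5
exp(4D) f = 5x^5 + 104x^4 + 870x^3 + 3656x^2 + 7712x + 19589/3

g(x) = 5x^5 + 104x^4 + 870x^3 + 3656x^2 + 7712x + 19589/3


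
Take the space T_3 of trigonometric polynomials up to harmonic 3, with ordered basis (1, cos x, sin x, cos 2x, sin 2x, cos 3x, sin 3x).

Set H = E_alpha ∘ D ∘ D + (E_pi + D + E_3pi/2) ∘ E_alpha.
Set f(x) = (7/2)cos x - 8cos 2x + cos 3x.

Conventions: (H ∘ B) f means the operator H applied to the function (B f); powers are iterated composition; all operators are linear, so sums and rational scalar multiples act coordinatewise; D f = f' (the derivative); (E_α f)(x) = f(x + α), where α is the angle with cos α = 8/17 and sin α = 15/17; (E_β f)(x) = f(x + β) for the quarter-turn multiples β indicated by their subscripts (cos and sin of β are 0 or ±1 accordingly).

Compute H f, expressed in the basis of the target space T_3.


g(x) = -(56/17)cos x + (105/17)sin x - (1312/289)cos 2x - (10256/289)sin 2x + (50860/4913)cos 3x + (14602/4913)sin 3x

D f = -(7/2)sin x + 16sin 2x - 3sin 3x
D D f = -(7/2)cos x + 32cos 2x - 9cos 3x
E_alpha D D f = -(28/17)cos x + (105/34)sin x - (5152/289)cos 2x - (7680/289)sin 2x + (43992/4913)cos 3x - (4455/4913)sin 3x
E_alpha f = (28/17)cos x - (105/34)sin x + (1288/289)cos 2x + (1920/289)sin 2x - (4888/4913)cos 3x + (495/4913)sin 3x
E_pi E_alpha f = -(28/17)cos x + (105/34)sin x + (1288/289)cos 2x + (1920/289)sin 2x + (4888/4913)cos 3x - (495/4913)sin 3x
D E_alpha f = -(105/34)cos x - (28/17)sin x + (3840/289)cos 2x - (2576/289)sin 2x + (1485/4913)cos 3x + (14664/4913)sin 3x
E_3pi/2 E_alpha f = (105/34)cos x + (28/17)sin x - (1288/289)cos 2x - (1920/289)sin 2x + (495/4913)cos 3x + (4888/4913)sin 3x
(E_pi + D + E_3pi/2) E_alpha f = -(28/17)cos x + (105/34)sin x + (3840/289)cos 2x - (2576/289)sin 2x + (404/289)cos 3x + (1121/289)sin 3x
(E_alpha ∘ D ∘ D + (E_pi + D + E_3pi/2) ∘ E_alpha) f = -(56/17)cos x + (105/17)sin x - (1312/289)cos 2x - (10256/289)sin 2x + (50860/4913)cos 3x + (14602/4913)sin 3x


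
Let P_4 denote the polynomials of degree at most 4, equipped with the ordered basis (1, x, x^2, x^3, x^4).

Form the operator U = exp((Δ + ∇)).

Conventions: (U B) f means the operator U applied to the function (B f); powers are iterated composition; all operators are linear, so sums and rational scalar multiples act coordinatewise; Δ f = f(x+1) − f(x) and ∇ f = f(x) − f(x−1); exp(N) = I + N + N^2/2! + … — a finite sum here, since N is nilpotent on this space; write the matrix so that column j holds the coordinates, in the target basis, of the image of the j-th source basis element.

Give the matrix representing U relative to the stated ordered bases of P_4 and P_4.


the matrix is [[1, 2, 4, 10, 32]; [0, 1, 4, 12, 40]; [0, 0, 1, 6, 24]; [0, 0, 0, 1, 8]; [0, 0, 0, 0, 1]] (rows listed top to bottom)

image of 1: 1
image of x: x + 2
image of x^2: x^2 + 4x + 4
image of x^3: x^3 + 6x^2 + 12x + 10
image of x^4: x^4 + 8x^3 + 24x^2 + 40x + 32
each image's coordinates form column j of the matrix


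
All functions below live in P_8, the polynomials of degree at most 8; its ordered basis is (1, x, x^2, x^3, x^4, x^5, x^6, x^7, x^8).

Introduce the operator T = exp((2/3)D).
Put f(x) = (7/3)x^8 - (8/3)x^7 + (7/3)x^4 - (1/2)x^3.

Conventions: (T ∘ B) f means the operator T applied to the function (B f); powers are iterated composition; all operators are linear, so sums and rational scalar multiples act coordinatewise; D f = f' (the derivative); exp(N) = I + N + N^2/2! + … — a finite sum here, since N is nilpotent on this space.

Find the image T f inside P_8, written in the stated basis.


order-1 term: (112/9)x^7 - (112/9)x^6 + (56/9)x^3 - x^2
order-2 term: (784/27)x^6 - (224/9)x^5 + (56/9)x^2 - (2/3)x
order-3 term: (3136/81)x^5 - (2240/81)x^4 + (224/81)x - 4/27
order-4 term: (7840/243)x^4 - (4480/243)x^3 + 112/243
order-5 term: (12544/729)x^3 - (1792/243)x^2
order-6 term: (12544/2187)x^2 - (3584/2187)x
order-7 term: (7168/6561)x - 1024/6561
order-8 term: 1792/19683
the series for exp((2/3)D) f terminates at order 8
exp((2/3)D) f = (7/3)x^8 + (88/9)x^7 + (448/27)x^6 + (1120/81)x^5 + (1687/243)x^4 + (6551/1458)x^3 + (7837/2187)x^2 + (10186/6561)x + 4876/19683

the result is g(x) = (7/3)x^8 + (88/9)x^7 + (448/27)x^6 + (1120/81)x^5 + (1687/243)x^4 + (6551/1458)x^3 + (7837/2187)x^2 + (10186/6561)x + 4876/19683


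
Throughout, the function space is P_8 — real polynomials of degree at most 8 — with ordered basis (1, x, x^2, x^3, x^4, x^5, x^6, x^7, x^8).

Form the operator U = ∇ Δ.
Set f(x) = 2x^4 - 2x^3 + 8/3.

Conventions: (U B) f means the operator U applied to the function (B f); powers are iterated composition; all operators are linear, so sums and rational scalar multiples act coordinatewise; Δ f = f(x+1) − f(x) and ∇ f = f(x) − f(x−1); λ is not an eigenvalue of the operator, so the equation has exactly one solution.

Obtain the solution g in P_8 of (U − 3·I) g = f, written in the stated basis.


the image equals g(x) = -(2/3)x^4 + (2/3)x^3 - (8/3)x^2 + (4/3)x - 28/9

write g with unknown coordinates in the stated basis and equate coefficients in (U − 3·I) g = f
solving from the highest basis element down gives g = -(2/3)x^4 + (2/3)x^3 - (8/3)x^2 + (4/3)x - 28/9
check: U g = -8x^2 + 4x - 20/3
so U g − 3·g = 2x^4 - 2x^3 + 8/3 = f ✓


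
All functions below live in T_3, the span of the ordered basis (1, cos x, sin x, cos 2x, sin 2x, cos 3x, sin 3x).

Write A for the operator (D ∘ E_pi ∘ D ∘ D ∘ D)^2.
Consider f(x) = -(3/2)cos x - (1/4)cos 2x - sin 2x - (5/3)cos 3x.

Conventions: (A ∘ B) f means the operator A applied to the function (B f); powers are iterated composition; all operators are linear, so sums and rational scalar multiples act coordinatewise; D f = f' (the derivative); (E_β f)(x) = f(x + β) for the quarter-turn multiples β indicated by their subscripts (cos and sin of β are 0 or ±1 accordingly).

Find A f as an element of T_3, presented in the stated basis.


D f = (3/2)sin x - 2cos 2x + (1/2)sin 2x + 5sin 3x
D D f = (3/2)cos x + cos 2x + 4sin 2x + 15cos 3x
D D D f = -(3/2)sin x + 8cos 2x - 2sin 2x - 45sin 3x
E_pi D D D f = (3/2)sin x + 8cos 2x - 2sin 2x + 45sin 3x
D (E_pi ∘ D ∘ D) D f = (3/2)cos x - 4cos 2x - 16sin 2x + 135cos 3x
D (D ∘ E_pi ∘ D ∘ D ∘ D) f = -(3/2)sin x - 32cos 2x + 8sin 2x - 405sin 3x
D D (D ∘ E_pi ∘ D ∘ D ∘ D) f = -(3/2)cos x + 16cos 2x + 64sin 2x - 1215cos 3x
D D D (D ∘ E_pi ∘ D ∘ D ∘ D) f = (3/2)sin x + 128cos 2x - 32sin 2x + 3645sin 3x
E_pi D D D (D ∘ E_pi ∘ D ∘ D ∘ D) f = -(3/2)sin x + 128cos 2x - 32sin 2x - 3645sin 3x
D (E_pi ∘ D ∘ D) D (D ∘ E_pi ∘ D ∘ D ∘ D) f = -(3/2)cos x - 64cos 2x - 256sin 2x - 10935cos 3x

the result is g(x) = -(3/2)cos x - 64cos 2x - 256sin 2x - 10935cos 3x


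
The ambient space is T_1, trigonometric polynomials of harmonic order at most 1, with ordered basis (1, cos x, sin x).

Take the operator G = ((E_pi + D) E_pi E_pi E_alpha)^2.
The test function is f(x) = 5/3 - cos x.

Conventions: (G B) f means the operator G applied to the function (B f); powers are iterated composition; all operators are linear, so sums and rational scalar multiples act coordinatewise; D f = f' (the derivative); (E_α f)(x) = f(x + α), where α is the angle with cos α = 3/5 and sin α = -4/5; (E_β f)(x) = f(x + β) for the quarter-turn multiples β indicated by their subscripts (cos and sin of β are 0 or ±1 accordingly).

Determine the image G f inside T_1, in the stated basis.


g(x) = 5/3 + (48/25)cos x + (14/25)sin x

E_alpha f = 5/3 - (3/5)cos x - (4/5)sin x
E_pi E_alpha f = 5/3 + (3/5)cos x + (4/5)sin x
E_pi E_pi E_alpha f = 5/3 - (3/5)cos x - (4/5)sin x
E_pi (E_pi E_pi E_alpha) f = 5/3 + (3/5)cos x + (4/5)sin x
D (E_pi E_pi E_alpha) f = -(4/5)cos x + (3/5)sin x
(E_pi + D) (E_pi E_pi E_alpha) f = 5/3 - (1/5)cos x + (7/5)sin x
E_alpha ((E_pi + D) E_pi E_pi E_alpha) f = 5/3 - (31/25)cos x + (17/25)sin x
E_pi E_alpha ((E_pi + D) E_pi E_pi E_alpha) f = 5/3 + (31/25)cos x - (17/25)sin x
E_pi E_pi E_alpha ((E_pi + D) E_pi E_pi E_alpha) f = 5/3 - (31/25)cos x + (17/25)sin x
E_pi (E_pi E_pi E_alpha) ((E_pi + D) E_pi E_pi E_alpha) f = 5/3 + (31/25)cos x - (17/25)sin x
D (E_pi E_pi E_alpha) ((E_pi + D) E_pi E_pi E_alpha) f = (17/25)cos x + (31/25)sin x
(E_pi + D) (E_pi E_pi E_alpha) ((E_pi + D) E_pi E_pi E_alpha) f = 5/3 + (48/25)cos x + (14/25)sin x


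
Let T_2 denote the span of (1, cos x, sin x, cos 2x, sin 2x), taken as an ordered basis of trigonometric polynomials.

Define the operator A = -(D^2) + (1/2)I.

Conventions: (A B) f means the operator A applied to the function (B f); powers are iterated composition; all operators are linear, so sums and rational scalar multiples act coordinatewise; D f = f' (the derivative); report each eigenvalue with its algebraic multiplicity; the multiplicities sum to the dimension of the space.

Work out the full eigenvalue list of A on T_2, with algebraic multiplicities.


image of 1: 1/2
image of cos x: (3/2)cos x
image of sin x: (3/2)sin x
image of cos 2x: (9/2)cos 2x
image of sin 2x: (9/2)sin 2x
the matrix is diagonal; its diagonal is (1/2, 3/2, 3/2, 9/2, 9/2)
for a triangular matrix the eigenvalues are the diagonal entries, with algebraic multiplicity their repetition count

λ = 1/2 (multiplicity 1), λ = 3/2 (multiplicity 2), λ = 9/2 (multiplicity 2)


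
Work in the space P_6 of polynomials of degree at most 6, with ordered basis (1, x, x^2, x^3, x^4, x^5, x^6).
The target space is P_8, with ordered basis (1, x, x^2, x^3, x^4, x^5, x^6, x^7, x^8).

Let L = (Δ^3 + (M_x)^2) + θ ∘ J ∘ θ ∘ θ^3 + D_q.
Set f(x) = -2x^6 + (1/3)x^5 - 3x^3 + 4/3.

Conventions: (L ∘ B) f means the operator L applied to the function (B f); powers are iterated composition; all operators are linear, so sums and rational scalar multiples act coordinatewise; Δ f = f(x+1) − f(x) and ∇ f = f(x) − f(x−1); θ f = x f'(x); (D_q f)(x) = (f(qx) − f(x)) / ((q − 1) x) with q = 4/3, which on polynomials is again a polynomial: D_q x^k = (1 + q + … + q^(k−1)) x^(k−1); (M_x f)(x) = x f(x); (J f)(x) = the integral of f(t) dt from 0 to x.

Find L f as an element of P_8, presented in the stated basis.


Δ f = -12x^5 - (85/3)x^4 - (110/3)x^3 - (107/3)x^2 - (58/3)x - 14/3
Δ Δ f = -60x^4 - (700/3)x^3 - 400x^2 - (1064/3)x - 132
Δ Δ Δ f = -240x^3 - 1060x^2 - 1740x - 1048
M_x f = -2x^7 + (1/3)x^6 - 3x^4 + (4/3)x
M_x M_x f = -2x^8 + (1/3)x^7 - 3x^5 + (4/3)x^2
(Δ^3 + (M_x)^2) f = -2x^8 + (1/3)x^7 - 3x^5 - 240x^3 - (3176/3)x^2 - 1740x - 1048
θ f = -12x^6 + (5/3)x^5 - 9x^3
θ θ f = -72x^6 + (25/3)x^5 - 27x^3
θ θ θ f = -432x^6 + (125/3)x^5 - 81x^3
θ θ^3 f = -2592x^6 + (625/3)x^5 - 243x^3
J θ θ^3 f = -(2592/7)x^7 + (625/18)x^6 - (243/4)x^4
θ J θ θ^3 f = -2592x^7 + (625/3)x^6 - 243x^4
D_q f = -(6734/243)x^5 + (781/243)x^4 - (37/3)x^2
((Δ^3 + (M_x)^2) + θ ∘ J ∘ θ ∘ θ^3 + D_q) f = -2x^8 - (7775/3)x^7 + (625/3)x^6 - (7463/243)x^5 - (58268/243)x^4 - 240x^3 - 1071x^2 - 1740x - 1048

the result is g(x) = -2x^8 - (7775/3)x^7 + (625/3)x^6 - (7463/243)x^5 - (58268/243)x^4 - 240x^3 - 1071x^2 - 1740x - 1048


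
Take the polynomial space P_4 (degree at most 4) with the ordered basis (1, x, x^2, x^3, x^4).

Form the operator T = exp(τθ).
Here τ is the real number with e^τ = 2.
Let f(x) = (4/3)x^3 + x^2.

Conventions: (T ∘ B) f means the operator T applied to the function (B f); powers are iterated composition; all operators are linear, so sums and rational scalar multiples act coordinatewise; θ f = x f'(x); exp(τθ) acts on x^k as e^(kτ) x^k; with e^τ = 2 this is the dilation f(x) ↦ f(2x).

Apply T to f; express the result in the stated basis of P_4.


g(x) = (32/3)x^3 + 4x^2

exp(τθ) x^k = e^(kτ) x^k; with e^τ = 2 this sends x^k to 2^k x^k
x^2 ↦ 4 x^2
x^3 ↦ 8 x^3
applying this coordinatewise to f: exp(τθ) f = (32/3)x^3 + 4x^2


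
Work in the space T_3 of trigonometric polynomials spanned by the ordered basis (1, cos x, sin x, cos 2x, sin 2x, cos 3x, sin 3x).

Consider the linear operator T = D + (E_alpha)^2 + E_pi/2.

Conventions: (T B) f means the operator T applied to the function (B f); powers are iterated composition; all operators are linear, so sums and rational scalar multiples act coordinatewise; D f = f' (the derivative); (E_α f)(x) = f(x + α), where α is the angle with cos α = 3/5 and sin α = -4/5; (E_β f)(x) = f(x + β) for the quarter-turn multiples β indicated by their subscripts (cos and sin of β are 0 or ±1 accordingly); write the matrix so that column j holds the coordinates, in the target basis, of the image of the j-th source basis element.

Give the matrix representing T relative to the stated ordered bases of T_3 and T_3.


the matrix is [[2, 0, 0, 0, 0, 0, 0]; [0, -7/25, 26/25, 0, 0, 0, 0]; [0, -26/25, -7/25, 0, 0, 0, 0]; [0, 0, 0, -1152/625, 1586/625, 0, 0]; [0, 0, 0, -1586/625, -1152/625, 0, 0]; [0, 0, 0, 0, 0, 11753/15625, 41546/15625]; [0, 0, 0, 0, 0, -41546/15625, 11753/15625]] (rows listed top to bottom)

image of 1: 2
image of cos x: -(7/25)cos x - (26/25)sin x
image of sin x: (26/25)cos x - (7/25)sin x
image of cos 2x: -(1152/625)cos 2x - (1586/625)sin 2x
image of sin 2x: (1586/625)cos 2x - (1152/625)sin 2x
image of cos 3x: (11753/15625)cos 3x - (41546/15625)sin 3x
image of sin 3x: (41546/15625)cos 3x + (11753/15625)sin 3x
each image's coordinates form column j of the matrix


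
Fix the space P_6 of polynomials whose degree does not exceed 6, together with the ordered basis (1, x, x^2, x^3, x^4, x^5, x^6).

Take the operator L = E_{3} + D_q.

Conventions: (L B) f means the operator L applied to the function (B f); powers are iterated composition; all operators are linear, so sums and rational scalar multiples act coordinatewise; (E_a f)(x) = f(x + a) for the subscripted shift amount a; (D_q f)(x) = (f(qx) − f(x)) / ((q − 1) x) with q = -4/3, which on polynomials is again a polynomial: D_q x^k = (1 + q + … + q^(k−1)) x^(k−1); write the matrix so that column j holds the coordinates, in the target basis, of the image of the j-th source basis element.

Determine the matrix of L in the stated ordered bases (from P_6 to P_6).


the matrix is [[1, 4, 9, 27, 81, 243, 729]; [0, 1, 17/3, 27, 108, 405, 1458]; [0, 0, 1, 94/9, 54, 270, 1215]; [0, 0, 0, 1, 299/27, 90, 540]; [0, 0, 0, 0, 1, 1396/81, 135]; [0, 0, 0, 0, 0, 1, 3893/243]; [0, 0, 0, 0, 0, 0, 1]] (rows listed top to bottom)

image of 1: 1
image of x: x + 4
image of x^2: x^2 + (17/3)x + 9
image of x^3: x^3 + (94/9)x^2 + 27x + 27
image of x^4: x^4 + (299/27)x^3 + 54x^2 + 108x + 81
image of x^5: x^5 + (1396/81)x^4 + 90x^3 + 270x^2 + 405x + 243
image of x^6: x^6 + (3893/243)x^5 + 135x^4 + 540x^3 + 1215x^2 + 1458x + 729
each image's coordinates form column j of the matrix


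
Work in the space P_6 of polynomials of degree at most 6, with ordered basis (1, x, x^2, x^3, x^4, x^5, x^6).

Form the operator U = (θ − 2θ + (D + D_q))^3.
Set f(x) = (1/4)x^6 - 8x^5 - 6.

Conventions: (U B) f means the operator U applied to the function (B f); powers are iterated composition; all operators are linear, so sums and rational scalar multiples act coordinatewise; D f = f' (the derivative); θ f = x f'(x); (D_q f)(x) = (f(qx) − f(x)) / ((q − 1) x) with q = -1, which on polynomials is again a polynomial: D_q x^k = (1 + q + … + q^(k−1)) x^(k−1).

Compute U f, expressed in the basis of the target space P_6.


θ f = (3/2)x^6 - 40x^5
θ f = (3/2)x^6 - 40x^5
(-2θ) f = -3x^6 + 80x^5
D f = (3/2)x^5 - 40x^4
D_q f = -8x^4
(D + D_q) f = (3/2)x^5 - 48x^4
(θ − 2θ + (D + D_q)) f = -(3/2)x^6 + (83/2)x^5 - 48x^4
θ (θ − 2θ + (D + D_q)) f = -9x^6 + (415/2)x^5 - 192x^4
θ (θ − 2θ + (D + D_q)) f = -9x^6 + (415/2)x^5 - 192x^4
(-2θ) (θ − 2θ + (D + D_q)) f = 18x^6 - 415x^5 + 384x^4
D (θ − 2θ + (D + D_q)) f = -9x^5 + (415/2)x^4 - 192x^3
D_q (θ − 2θ + (D + D_q)) f = (83/2)x^4
(D + D_q) (θ − 2θ + (D + D_q)) f = -9x^5 + 249x^4 - 192x^3
(θ − 2θ + (D + D_q)) (θ − 2θ + (D + D_q)) f = 9x^6 - (433/2)x^5 + 441x^4 - 192x^3
θ (θ − 2θ + (D + D_q)) (θ − 2θ + (D + D_q)) f = 54x^6 - (2165/2)x^5 + 1764x^4 - 576x^3
θ (θ − 2θ + (D + D_q)) (θ − 2θ + (D + D_q)) f = 54x^6 - (2165/2)x^5 + 1764x^4 - 576x^3
(-2θ) (θ − 2θ + (D + D_q)) (θ − 2θ + (D + D_q)) f = -108x^6 + 2165x^5 - 3528x^4 + 1152x^3
D (θ − 2θ + (D + D_q)) (θ − 2θ + (D + D_q)) f = 54x^5 - (2165/2)x^4 + 1764x^3 - 576x^2
D_q (θ − 2θ + (D + D_q)) (θ − 2θ + (D + D_q)) f = -(433/2)x^4 - 192x^2
(D + D_q) (θ − 2θ + (D + D_q)) (θ − 2θ + (D + D_q)) f = 54x^5 - 1299x^4 + 1764x^3 - 768x^2
(θ − 2θ + (D + D_q)) (θ − 2θ + (D + D_q)) (θ − 2θ + (D + D_q)) f = -54x^6 + (2273/2)x^5 - 3063x^4 + 2340x^3 - 768x^2

the result is g(x) = -54x^6 + (2273/2)x^5 - 3063x^4 + 2340x^3 - 768x^2


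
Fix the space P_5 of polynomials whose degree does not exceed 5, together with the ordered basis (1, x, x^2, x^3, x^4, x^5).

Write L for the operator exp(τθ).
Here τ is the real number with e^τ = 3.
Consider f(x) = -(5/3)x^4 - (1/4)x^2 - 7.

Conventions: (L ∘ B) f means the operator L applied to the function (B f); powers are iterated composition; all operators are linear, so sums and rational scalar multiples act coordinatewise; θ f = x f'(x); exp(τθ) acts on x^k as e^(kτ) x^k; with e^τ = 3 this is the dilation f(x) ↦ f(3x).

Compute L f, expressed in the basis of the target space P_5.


g(x) = -135x^4 - (9/4)x^2 - 7

exp(τθ) x^k = e^(kτ) x^k; with e^τ = 3 this sends x^k to 3^k x^k
x^2 ↦ 9 x^2
x^4 ↦ 81 x^4
applying this coordinatewise to f: exp(τθ) f = -135x^4 - (9/4)x^2 - 7


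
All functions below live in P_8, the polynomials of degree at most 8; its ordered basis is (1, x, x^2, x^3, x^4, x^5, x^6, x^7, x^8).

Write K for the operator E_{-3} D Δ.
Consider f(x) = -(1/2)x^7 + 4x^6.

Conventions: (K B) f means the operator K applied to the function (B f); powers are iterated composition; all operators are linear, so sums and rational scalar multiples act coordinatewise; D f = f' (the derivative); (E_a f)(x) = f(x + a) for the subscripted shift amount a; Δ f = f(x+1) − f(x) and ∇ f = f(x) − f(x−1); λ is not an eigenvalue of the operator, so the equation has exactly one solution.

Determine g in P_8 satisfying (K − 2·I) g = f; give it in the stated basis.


write g with unknown coordinates in the stated basis and equate coefficients in (K − 2·I) g = f
solving from the highest basis element down gives g = (1/4)x^7 - 2x^6 + (21/4)x^5 - (765/8)x^4 + 685x^3 - (23685/8)x^2 + 8979x - 115463/8
check: K g = (21/2)x^5 - (765/4)x^4 + 1370x^3 - (23685/4)x^2 + 17958x - 115463/4
so K g − 2·g = -(1/2)x^7 + 4x^6 = f ✓

g(x) = (1/4)x^7 - 2x^6 + (21/4)x^5 - (765/8)x^4 + 685x^3 - (23685/8)x^2 + 8979x - 115463/8
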